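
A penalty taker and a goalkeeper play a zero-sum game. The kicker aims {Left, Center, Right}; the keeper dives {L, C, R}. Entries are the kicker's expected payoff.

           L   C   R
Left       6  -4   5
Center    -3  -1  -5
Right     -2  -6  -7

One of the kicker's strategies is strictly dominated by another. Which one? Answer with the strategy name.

Left gives a strictly higher payoff than Right against every column: 6 > -2, -4 > -6, 5 > -7.
So Right is strictly dominated and the kicker never plays it.

Right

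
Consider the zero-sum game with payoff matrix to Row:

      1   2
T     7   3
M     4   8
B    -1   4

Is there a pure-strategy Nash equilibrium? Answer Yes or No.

Row minima: T → 3, M → 4, B → -1; maximin = 4.
Column maxima: 1 → 7, 2 → 8; minimax = 7.
4 ≠ 7, so no pure-strategy equilibrium exists.

No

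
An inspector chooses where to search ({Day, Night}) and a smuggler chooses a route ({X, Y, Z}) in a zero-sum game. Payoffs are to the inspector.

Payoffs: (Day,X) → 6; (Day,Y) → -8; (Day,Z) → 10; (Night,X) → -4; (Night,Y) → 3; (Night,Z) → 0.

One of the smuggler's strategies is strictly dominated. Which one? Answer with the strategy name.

Z

X holds the inspector's payoff strictly below Z in every row: 6 < 10, -4 < 0.
So Z is strictly dominated for the smuggler.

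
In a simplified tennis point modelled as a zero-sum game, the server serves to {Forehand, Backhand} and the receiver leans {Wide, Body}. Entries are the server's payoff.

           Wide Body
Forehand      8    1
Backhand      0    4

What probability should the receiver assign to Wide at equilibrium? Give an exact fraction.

Row minima: Forehand → 1, Backhand → 0; maximin = 1.
Column maxima: Wide → 8, Body → 4; minimax = 4.
1 ≠ 4, so there is no saddle point; optimal play is mixed.
Let the server play Forehand with probability p. Expected payoff against Wide: 8p + 0(1−p) = 8p; against Body: 1p + 4(1−p) = −3p + 4.
Setting these equal: 8p = −3p + 4 ⇒ 11p = 4 ⇒ p = 4/11, and the value is (8)·(4/11) = 32/11.
For the receiver: with q = P(Wide), equating Forehand's and Backhand's payoffs gives 7q + 1 = −4q + 4 ⇒ q = 3/11.

3/11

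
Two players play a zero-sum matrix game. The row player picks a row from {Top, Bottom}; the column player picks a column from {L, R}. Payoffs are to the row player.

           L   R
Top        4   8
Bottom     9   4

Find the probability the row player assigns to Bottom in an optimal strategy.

Row minima: Top → 4, Bottom → 4; maximin = 4.
Column maxima: L → 9, R → 8; minimax = 8.
4 ≠ 8, so there is no saddle point; optimal play is mixed.
Let the row player play Top with probability p. Expected payoff against L: 4p + 9(1−p) = −5p + 9; against R: 8p + 4(1−p) = 4p + 4.
Setting these equal: −5p + 9 = 4p + 4 ⇒ −9p = -5 ⇒ p = 5/9, and the value is (-5)·(5/9) + 9 = 56/9.
For the column player: with q = P(L), equating Top's and Bottom's payoffs gives −4q + 8 = 5q + 4 ⇒ q = 4/9.

4/9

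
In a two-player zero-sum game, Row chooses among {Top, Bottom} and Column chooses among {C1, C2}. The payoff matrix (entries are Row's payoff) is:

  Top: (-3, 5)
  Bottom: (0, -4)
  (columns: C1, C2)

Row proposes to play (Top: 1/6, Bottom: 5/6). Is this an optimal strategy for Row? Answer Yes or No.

Against C1 this mix gives (1/6)·(-3) + (5/6)·0 = -1/2.
Against C2 this mix gives (1/6)·5 + (5/6)·(-4) = -5/2.
Column will play C2, holding Row to -5/2. Shifting weight toward the row that does better against C2 would raise this floor (the equalizing mix achieves -1 against both C2 and C1), so the proposed strategy is not optimal.

No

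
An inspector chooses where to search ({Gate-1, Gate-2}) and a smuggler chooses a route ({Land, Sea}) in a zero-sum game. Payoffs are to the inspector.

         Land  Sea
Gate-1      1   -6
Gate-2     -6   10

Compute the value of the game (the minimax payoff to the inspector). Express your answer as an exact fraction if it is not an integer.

Row minima: Gate-1 → -6, Gate-2 → -6; maximin = -6.
Column maxima: Land → 1, Sea → 10; minimax = 1.
-6 ≠ 1, so there is no saddle point; optimal play is mixed.
Let the inspector play Gate-1 with probability p. Expected payoff against Land: 1p + (-6)(1−p) = 7p − 6; against Sea: (-6)p + 10(1−p) = −16p + 10.
Setting these equal: 7p − 6 = −16p + 10 ⇒ 23p = 16 ⇒ p = 16/23, and the value is (7)·(16/23) − 6 = -26/23.
For the smuggler: with q = P(Land), equating Gate-1's and Gate-2's payoffs gives 7q − 6 = −16q + 10 ⇒ q = 16/23.

-26/23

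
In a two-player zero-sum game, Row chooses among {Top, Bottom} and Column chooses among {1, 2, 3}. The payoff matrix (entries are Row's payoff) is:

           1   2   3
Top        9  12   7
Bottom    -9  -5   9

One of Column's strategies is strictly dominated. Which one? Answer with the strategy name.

2

1 holds Row's payoff strictly below 2 in every row: 9 < 12, -9 < -5.
So 2 is strictly dominated for Column.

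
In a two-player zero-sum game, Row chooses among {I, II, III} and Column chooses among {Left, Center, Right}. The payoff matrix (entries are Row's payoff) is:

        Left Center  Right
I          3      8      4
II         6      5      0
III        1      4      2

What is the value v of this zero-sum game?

24/7

Row minima: I → 3, II → 0, III → 1; maximin = 3.
Column maxima: Left → 6, Center → 8, Right → 4; minimax = 4.
3 ≠ 4, so there is no saddle point; optimal play is mixed.
III is strictly dominated by I, so Row never plays it.
Center is strictly dominated by Right (it gives Row strictly more in every row), so Column never plays it.
On the remaining 2×2 (I, II vs Left, Right):
Let Row play I with probability p. Expected payoff against Left: 3p + 6(1−p) = −3p + 6; against Right: 4p + 0(1−p) = 4p.
Setting these equal: −3p + 6 = 4p ⇒ −7p = -6 ⇒ p = 6/7, and the value is (-3)·(6/7) + 6 = 24/7.
For Column: with q = P(Left), equating I's and II's payoffs gives −q + 4 = 6q ⇒ q = 4/7.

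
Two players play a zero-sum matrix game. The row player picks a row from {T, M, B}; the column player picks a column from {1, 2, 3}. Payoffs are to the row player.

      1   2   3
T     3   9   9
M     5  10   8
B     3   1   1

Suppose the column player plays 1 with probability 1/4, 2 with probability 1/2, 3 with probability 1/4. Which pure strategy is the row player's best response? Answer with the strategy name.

M

Expected payoff of T: (1/4)·3 + (1/2)·9 + (1/4)·9 = 15/2.
Expected payoff of M: (1/4)·5 + (1/2)·10 + (1/4)·8 = 33/4.
Expected payoff of B: (1/4)·3 + (1/2)·1 + (1/4)·1 = 3/2.
The largest is 33/4, so the row player's best response is M.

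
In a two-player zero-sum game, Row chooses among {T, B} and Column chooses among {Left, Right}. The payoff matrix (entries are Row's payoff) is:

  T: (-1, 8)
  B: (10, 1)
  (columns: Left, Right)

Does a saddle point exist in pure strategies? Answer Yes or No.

Row minima: T → -1, B → 1; maximin = 1.
Column maxima: Left → 10, Right → 8; minimax = 8.
1 ≠ 8, so no pure-strategy equilibrium exists.

No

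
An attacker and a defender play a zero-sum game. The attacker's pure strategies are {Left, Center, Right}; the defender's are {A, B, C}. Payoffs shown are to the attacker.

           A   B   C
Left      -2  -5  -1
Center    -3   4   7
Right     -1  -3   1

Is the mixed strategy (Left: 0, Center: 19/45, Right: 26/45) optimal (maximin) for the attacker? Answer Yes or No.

Against A this mix gives (19/45)·(-3) + (26/45)·(-1) = -83/45.
Against B this mix gives (19/45)·4 + (26/45)·(-3) = -2/45.
Against C this mix gives (19/45)·7 + (26/45)·1 = 53/15.
The defender will play A, holding the attacker to -83/45. Shifting weight toward the row that does better against A would raise this floor (the equalizing mix achieves -13/9 against both A and B), so the proposed strategy is not optimal.

No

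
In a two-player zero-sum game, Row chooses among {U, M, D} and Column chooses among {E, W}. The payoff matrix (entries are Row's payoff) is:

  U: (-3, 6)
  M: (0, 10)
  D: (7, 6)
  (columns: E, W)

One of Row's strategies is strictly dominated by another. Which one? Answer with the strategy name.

U

M gives a strictly higher payoff than U against every column: 0 > -3, 10 > 6.
So U is strictly dominated and Row never plays it.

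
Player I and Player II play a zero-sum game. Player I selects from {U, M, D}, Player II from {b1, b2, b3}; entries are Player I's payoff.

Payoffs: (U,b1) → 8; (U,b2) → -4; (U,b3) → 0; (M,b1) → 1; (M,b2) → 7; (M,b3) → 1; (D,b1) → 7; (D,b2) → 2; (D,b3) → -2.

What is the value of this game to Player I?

1

Row minima: U → -4, M → 1, D → -2; maximin = 1.
Column maxima: b1 → 8, b2 → 7, b3 → 1; minimax = 1.
Since maximin = minimax = 1, there is a saddle point and the value is 1.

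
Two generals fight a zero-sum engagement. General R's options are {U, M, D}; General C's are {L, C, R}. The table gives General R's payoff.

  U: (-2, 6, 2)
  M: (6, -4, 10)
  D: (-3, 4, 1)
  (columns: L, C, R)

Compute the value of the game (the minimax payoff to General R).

14/9

Row minima: U → -2, M → -4, D → -3; maximin = -2.
Column maxima: L → 6, C → 6, R → 10; minimax = 6.
-2 ≠ 6, so there is no saddle point; optimal play is mixed.
D is strictly dominated by U, so General R never plays it.
R is strictly dominated by L (it gives General R strictly more in every row), so General C never plays it.
On the remaining 2×2 (U, M vs L, C):
Let General R play U with probability p. Expected payoff against L: (-2)p + 6(1−p) = −8p + 6; against C: 6p + (-4)(1−p) = 10p − 4.
Setting these equal: −8p + 6 = 10p − 4 ⇒ −18p = -10 ⇒ p = 5/9, and the value is (-8)·(5/9) + 6 = 14/9.
For General C: with q = P(L), equating U's and M's payoffs gives −8q + 6 = 10q − 4 ⇒ q = 5/9.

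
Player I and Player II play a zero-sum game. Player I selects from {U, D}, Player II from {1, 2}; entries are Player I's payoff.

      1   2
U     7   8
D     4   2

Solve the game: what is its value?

7

Row minima: U → 7, D → 2; maximin = 7.
Column maxima: 1 → 7, 2 → 8; minimax = 7.
Since maximin = minimax = 7, there is a saddle point and the value is 7.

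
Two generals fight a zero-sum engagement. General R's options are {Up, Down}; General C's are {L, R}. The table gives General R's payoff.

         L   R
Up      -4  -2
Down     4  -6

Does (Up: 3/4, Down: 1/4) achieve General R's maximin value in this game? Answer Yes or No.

Against L this mix gives (3/4)·(-4) + (1/4)·4 = -2.
Against R this mix gives (3/4)·(-2) + (1/4)·(-6) = -3.
General C will play R, holding General R to -3. Shifting weight toward the row that does better against R would raise this floor (the equalizing mix achieves -8/3 against both R and L), so the proposed strategy is not optimal.

No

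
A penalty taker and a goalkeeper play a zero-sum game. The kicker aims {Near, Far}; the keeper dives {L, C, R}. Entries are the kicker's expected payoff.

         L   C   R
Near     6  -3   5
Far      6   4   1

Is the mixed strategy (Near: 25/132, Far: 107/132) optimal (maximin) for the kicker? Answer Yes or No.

No

Against L this mix gives (25/132)·6 + (107/132)·6 = 6.
Against C this mix gives (25/132)·(-3) + (107/132)·4 = 353/132.
Against R this mix gives (25/132)·5 + (107/132)·1 = 58/33.
The keeper will play R, holding the kicker to 58/33. Shifting weight toward the row that does better against R would raise this floor (the equalizing mix achieves 23/11 against both R and C), so the proposed strategy is not optimal.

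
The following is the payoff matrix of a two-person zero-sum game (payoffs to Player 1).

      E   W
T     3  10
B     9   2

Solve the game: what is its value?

6

Row minima: T → 3, B → 2; maximin = 3.
Column maxima: E → 9, W → 10; minimax = 9.
3 ≠ 9, so there is no saddle point; optimal play is mixed.
Let Player 1 play T with probability p. Expected payoff against E: 3p + 9(1−p) = −6p + 9; against W: 10p + 2(1−p) = 8p + 2.
Setting these equal: −6p + 9 = 8p + 2 ⇒ −14p = -7 ⇒ p = 1/2, and the value is (-6)·(1/2) + 9 = 6.
For Player 2: with q = P(E), equating T's and B's payoffs gives −7q + 10 = 7q + 2 ⇒ q = 4/7.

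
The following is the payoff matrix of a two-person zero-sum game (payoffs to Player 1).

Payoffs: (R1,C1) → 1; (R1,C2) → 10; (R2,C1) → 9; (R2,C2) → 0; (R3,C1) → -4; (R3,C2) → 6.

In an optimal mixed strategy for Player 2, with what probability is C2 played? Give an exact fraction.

4/9

Row minima: R1 → 1, R2 → 0, R3 → -4; maximin = 1.
Column maxima: C1 → 9, C2 → 10; minimax = 9.
1 ≠ 9, so there is no saddle point; optimal play is mixed.
R3 is strictly dominated by R1, so Player 1 never plays it.
On the remaining 2×2 (R1, R2 vs C1, C2):
Let Player 1 play R1 with probability p. Expected payoff against C1: 1p + 9(1−p) = −8p + 9; against C2: 10p + 0(1−p) = 10p.
Setting these equal: −8p + 9 = 10p ⇒ −18p = -9 ⇒ p = 1/2, and the value is (-8)·(1/2) + 9 = 5.
For Player 2: with q = P(C1), equating R1's and R2's payoffs gives −9q + 10 = 9q ⇒ q = 5/9.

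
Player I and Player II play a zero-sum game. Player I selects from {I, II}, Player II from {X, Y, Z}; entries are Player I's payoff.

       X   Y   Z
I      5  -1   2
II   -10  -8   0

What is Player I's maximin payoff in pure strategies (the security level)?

Row minima: I → -1, II → -10.
The best of these is -1.

-1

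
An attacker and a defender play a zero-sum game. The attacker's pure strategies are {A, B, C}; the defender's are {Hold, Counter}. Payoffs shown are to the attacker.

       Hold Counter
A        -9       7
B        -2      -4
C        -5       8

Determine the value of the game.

-12/5

Row minima: A → -9, B → -4, C → -5; maximin = -4.
Column maxima: Hold → -2, Counter → 8; minimax = -2.
-4 ≠ -2, so there is no saddle point; optimal play is mixed.
A is strictly dominated by C, so the attacker never plays it.
On the remaining 2×2 (B, C vs Hold, Counter):
Let the attacker play B with probability p. Expected payoff against Hold: (-2)p + (-5)(1−p) = 3p − 5; against Counter: (-4)p + 8(1−p) = −12p + 8.
Setting these equal: 3p − 5 = −12p + 8 ⇒ 15p = 13 ⇒ p = 13/15, and the value is (3)·(13/15) − 5 = -12/5.
For the defender: with q = P(Hold), equating B's and C's payoffs gives 2q − 4 = −13q + 8 ⇒ q = 4/5.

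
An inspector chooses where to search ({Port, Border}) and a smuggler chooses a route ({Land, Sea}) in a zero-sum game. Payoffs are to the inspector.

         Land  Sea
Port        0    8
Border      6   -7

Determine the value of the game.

Row minima: Port → 0, Border → -7; maximin = 0.
Column maxima: Land → 6, Sea → 8; minimax = 6.
0 ≠ 6, so there is no saddle point; optimal play is mixed.
Let the inspector play Port with probability p. Expected payoff against Land: 0p + 6(1−p) = −6p + 6; against Sea: 8p + (-7)(1−p) = 15p − 7.
Setting these equal: −6p + 6 = 15p − 7 ⇒ −21p = -13 ⇒ p = 13/21, and the value is (-6)·(13/21) + 6 = 16/7.
For the smuggler: with q = P(Land), equating Port's and Border's payoffs gives −8q + 8 = 13q − 7 ⇒ q = 5/7.

16/7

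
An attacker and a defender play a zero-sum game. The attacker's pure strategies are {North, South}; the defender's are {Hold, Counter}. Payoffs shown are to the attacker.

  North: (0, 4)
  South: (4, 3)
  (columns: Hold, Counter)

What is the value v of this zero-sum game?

16/5

Row minima: North → 0, South → 3; maximin = 3.
Column maxima: Hold → 4, Counter → 4; minimax = 4.
3 ≠ 4, so there is no saddle point; optimal play is mixed.
Let the attacker play North with probability p. Expected payoff against Hold: 0p + 4(1−p) = −4p + 4; against Counter: 4p + 3(1−p) = p + 3.
Setting these equal: −4p + 4 = p + 3 ⇒ −5p = -1 ⇒ p = 1/5, and the value is (-4)·(1/5) + 4 = 16/5.
For the defender: with q = P(Hold), equating North's and South's payoffs gives −4q + 4 = q + 3 ⇒ q = 1/5.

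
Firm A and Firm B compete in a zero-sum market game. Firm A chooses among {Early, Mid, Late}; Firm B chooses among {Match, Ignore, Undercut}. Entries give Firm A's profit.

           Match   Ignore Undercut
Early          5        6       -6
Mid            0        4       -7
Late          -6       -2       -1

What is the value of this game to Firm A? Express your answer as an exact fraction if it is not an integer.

Row minima: Early → -6, Mid → -7, Late → -6; maximin = -6.
Column maxima: Match → 5, Ignore → 6, Undercut → -1; minimax = -1.
-6 ≠ -1, so there is no saddle point; optimal play is mixed.
Mid is strictly dominated by Early, so Firm A never plays it.
Ignore is strictly dominated by Match (it gives Firm A strictly more in every row), so Firm B never plays it.
On the remaining 2×2 (Early, Late vs Match, Undercut):
Let Firm A play Early with probability p. Expected payoff against Match: 5p + (-6)(1−p) = 11p − 6; against Undercut: (-6)p + (-1)(1−p) = −5p − 1.
Setting these equal: 11p − 6 = −5p − 1 ⇒ 16p = 5 ⇒ p = 5/16, and the value is (11)·(5/16) − 6 = -41/16.
For Firm B: with q = P(Match), equating Early's and Late's payoffs gives 11q − 6 = −5q − 1 ⇒ q = 5/16.

-41/16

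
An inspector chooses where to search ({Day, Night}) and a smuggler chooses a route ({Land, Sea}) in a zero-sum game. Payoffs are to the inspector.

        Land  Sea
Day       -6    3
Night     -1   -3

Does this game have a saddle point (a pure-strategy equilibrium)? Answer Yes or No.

Row minima: Day → -6, Night → -3; maximin = -3.
Column maxima: Land → -1, Sea → 3; minimax = -1.
-3 ≠ -1, so no pure-strategy equilibrium exists.

No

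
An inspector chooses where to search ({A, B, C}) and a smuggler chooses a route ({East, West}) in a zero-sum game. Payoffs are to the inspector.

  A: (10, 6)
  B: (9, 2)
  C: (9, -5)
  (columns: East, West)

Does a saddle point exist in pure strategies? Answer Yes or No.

Yes

Row minima: A → 6, B → 2, C → -5; maximin = 6.
Column maxima: East → 10, West → 6; minimax = 6.
maximin = minimax = 6, so a saddle point exists.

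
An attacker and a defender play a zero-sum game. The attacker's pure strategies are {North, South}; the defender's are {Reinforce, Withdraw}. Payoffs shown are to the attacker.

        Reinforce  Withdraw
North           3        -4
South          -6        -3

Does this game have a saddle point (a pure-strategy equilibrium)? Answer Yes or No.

No

Row minima: North → -4, South → -6; maximin = -4.
Column maxima: Reinforce → 3, Withdraw → -3; minimax = -3.
-4 ≠ -3, so no pure-strategy equilibrium exists.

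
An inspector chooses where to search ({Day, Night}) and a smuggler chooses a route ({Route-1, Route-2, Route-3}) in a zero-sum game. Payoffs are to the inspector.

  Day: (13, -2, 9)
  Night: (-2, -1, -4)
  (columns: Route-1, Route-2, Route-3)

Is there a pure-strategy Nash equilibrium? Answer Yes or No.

No

Row minima: Day → -2, Night → -4; maximin = -2.
Column maxima: Route-1 → 13, Route-2 → -1, Route-3 → 9; minimax = -1.
-2 ≠ -1, so no pure-strategy equilibrium exists.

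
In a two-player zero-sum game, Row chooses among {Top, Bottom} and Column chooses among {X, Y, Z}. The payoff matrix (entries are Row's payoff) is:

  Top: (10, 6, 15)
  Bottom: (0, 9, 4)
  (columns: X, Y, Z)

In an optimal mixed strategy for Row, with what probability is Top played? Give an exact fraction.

Row minima: Top → 6, Bottom → 0; maximin = 6.
Column maxima: X → 10, Y → 9, Z → 15; minimax = 9.
6 ≠ 9, so there is no saddle point; optimal play is mixed.
Z is strictly dominated by X (it gives Row strictly more in every row), so Column never plays it.
On the remaining 2×2 (Top, Bottom vs X, Y):
Let Row play Top with probability p. Expected payoff against X: 10p + 0(1−p) = 10p; against Y: 6p + 9(1−p) = −3p + 9.
Setting these equal: 10p = −3p + 9 ⇒ 13p = 9 ⇒ p = 9/13, and the value is (10)·(9/13) = 90/13.
For Column: with q = P(X), equating Top's and Bottom's payoffs gives 4q + 6 = −9q + 9 ⇒ q = 3/13.

9/13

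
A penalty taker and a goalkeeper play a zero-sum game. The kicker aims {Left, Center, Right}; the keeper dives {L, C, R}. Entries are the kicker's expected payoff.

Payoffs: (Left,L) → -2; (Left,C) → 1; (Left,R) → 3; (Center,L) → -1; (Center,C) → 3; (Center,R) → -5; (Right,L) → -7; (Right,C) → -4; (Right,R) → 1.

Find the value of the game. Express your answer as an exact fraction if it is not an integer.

Row minima: Left → -2, Center → -5, Right → -7; maximin = -2.
Column maxima: L → -1, C → 3, R → 3; minimax = -1.
-2 ≠ -1, so there is no saddle point; optimal play is mixed.
Right is strictly dominated by Left, so the kicker never plays it.
C is strictly dominated by L (it gives the kicker strictly more in every row), so the keeper never plays it.
On the remaining 2×2 (Left, Center vs L, R):
Let the kicker play Left with probability p. Expected payoff against L: (-2)p + (-1)(1−p) = −p − 1; against R: 3p + (-5)(1−p) = 8p − 5.
Setting these equal: −p − 1 = 8p − 5 ⇒ −9p = -4 ⇒ p = 4/9, and the value is (-1)·(4/9) − 1 = -13/9.
For the keeper: with q = P(L), equating Left's and Center's payoffs gives −5q + 3 = 4q − 5 ⇒ q = 8/9.

-13/9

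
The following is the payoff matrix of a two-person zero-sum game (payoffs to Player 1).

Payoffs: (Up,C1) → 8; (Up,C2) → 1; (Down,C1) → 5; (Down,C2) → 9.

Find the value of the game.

Row minima: Up → 1, Down → 5; maximin = 5.
Column maxima: C1 → 8, C2 → 9; minimax = 8.
5 ≠ 8, so there is no saddle point; optimal play is mixed.
Let Player 1 play Up with probability p. Expected payoff against C1: 8p + 5(1−p) = 3p + 5; against C2: 1p + 9(1−p) = −8p + 9.
Setting these equal: 3p + 5 = −8p + 9 ⇒ 11p = 4 ⇒ p = 4/11, and the value is (3)·(4/11) + 5 = 67/11.
For Player 2: with q = P(C1), equating Up's and Down's payoffs gives 7q + 1 = −4q + 9 ⇒ q = 8/11.

67/11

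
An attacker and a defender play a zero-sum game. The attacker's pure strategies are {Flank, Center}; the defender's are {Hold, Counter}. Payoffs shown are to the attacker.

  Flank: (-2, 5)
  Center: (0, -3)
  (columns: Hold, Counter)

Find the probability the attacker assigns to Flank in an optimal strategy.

Row minima: Flank → -2, Center → -3; maximin = -2.
Column maxima: Hold → 0, Counter → 5; minimax = 0.
-2 ≠ 0, so there is no saddle point; optimal play is mixed.
Let the attacker play Flank with probability p. Expected payoff against Hold: (-2)p + 0(1−p) = −2p; against Counter: 5p + (-3)(1−p) = 8p − 3.
Setting these equal: −2p = 8p − 3 ⇒ −10p = -3 ⇒ p = 3/10, and the value is (-2)·(3/10) = -3/5.
For the defender: with q = P(Hold), equating Flank's and Center's payoffs gives −7q + 5 = 3q − 3 ⇒ q = 4/5.

3/10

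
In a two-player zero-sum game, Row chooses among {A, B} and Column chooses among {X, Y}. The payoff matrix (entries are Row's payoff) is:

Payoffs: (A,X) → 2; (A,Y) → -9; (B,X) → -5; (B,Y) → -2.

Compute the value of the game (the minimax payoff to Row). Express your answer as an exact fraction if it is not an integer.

-7/2

Row minima: A → -9, B → -5; maximin = -5.
Column maxima: X → 2, Y → -2; minimax = -2.
-5 ≠ -2, so there is no saddle point; optimal play is mixed.
Let Row play A with probability p. Expected payoff against X: 2p + (-5)(1−p) = 7p − 5; against Y: (-9)p + (-2)(1−p) = −7p − 2.
Setting these equal: 7p − 5 = −7p − 2 ⇒ 14p = 3 ⇒ p = 3/14, and the value is (7)·(3/14) − 5 = -7/2.
For Column: with q = P(X), equating A's and B's payoffs gives 11q − 9 = −3q − 2 ⇒ q = 1/2.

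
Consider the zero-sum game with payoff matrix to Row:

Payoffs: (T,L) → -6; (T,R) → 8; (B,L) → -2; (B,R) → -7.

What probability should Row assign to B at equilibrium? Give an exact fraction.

14/19

Row minima: T → -6, B → -7; maximin = -6.
Column maxima: L → -2, R → 8; minimax = -2.
-6 ≠ -2, so there is no saddle point; optimal play is mixed.
Let Row play T with probability p. Expected payoff against L: (-6)p + (-2)(1−p) = −4p − 2; against R: 8p + (-7)(1−p) = 15p − 7.
Setting these equal: −4p − 2 = 15p − 7 ⇒ −19p = -5 ⇒ p = 5/19, and the value is (-4)·(5/19) − 2 = -58/19.
For Column: with q = P(L), equating T's and B's payoffs gives −14q + 8 = 5q − 7 ⇒ q = 15/19.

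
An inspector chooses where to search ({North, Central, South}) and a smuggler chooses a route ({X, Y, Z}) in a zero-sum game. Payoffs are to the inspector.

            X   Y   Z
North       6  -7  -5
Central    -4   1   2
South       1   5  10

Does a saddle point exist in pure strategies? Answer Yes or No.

No

Row minima: North → -7, Central → -4, South → 1; maximin = 1.
Column maxima: X → 6, Y → 5, Z → 10; minimax = 5.
1 ≠ 5, so no pure-strategy equilibrium exists.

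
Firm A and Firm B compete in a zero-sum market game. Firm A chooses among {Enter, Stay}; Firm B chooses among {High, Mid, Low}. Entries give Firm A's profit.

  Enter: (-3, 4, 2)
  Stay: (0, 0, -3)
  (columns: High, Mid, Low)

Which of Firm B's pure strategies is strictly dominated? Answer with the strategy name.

Mid

Low holds Firm A's payoff strictly below Mid in every row: 2 < 4, -3 < 0.
So Mid is strictly dominated for Firm B.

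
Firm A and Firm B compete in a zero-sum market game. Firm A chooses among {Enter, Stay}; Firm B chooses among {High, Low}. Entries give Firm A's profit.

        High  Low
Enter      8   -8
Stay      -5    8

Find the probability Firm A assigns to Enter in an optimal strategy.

13/29

Row minima: Enter → -8, Stay → -5; maximin = -5.
Column maxima: High → 8, Low → 8; minimax = 8.
-5 ≠ 8, so there is no saddle point; optimal play is mixed.
Let Firm A play Enter with probability p. Expected payoff against High: 8p + (-5)(1−p) = 13p − 5; against Low: (-8)p + 8(1−p) = −16p + 8.
Setting these equal: 13p − 5 = −16p + 8 ⇒ 29p = 13 ⇒ p = 13/29, and the value is (13)·(13/29) − 5 = 24/29.
For Firm B: with q = P(High), equating Enter's and Stay's payoffs gives 16q − 8 = −13q + 8 ⇒ q = 16/29.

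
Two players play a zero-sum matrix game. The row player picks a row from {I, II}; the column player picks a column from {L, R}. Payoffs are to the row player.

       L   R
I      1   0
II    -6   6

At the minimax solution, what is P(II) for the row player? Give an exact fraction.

Row minima: I → 0, II → -6; maximin = 0.
Column maxima: L → 1, R → 6; minimax = 1.
0 ≠ 1, so there is no saddle point; optimal play is mixed.
Let the row player play I with probability p. Expected payoff against L: 1p + (-6)(1−p) = 7p − 6; against R: 0p + 6(1−p) = −6p + 6.
Setting these equal: 7p − 6 = −6p + 6 ⇒ 13p = 12 ⇒ p = 12/13, and the value is (7)·(12/13) − 6 = 6/13.
For the column player: with q = P(L), equating I's and II's payoffs gives q = −12q + 6 ⇒ q = 6/13.

1/13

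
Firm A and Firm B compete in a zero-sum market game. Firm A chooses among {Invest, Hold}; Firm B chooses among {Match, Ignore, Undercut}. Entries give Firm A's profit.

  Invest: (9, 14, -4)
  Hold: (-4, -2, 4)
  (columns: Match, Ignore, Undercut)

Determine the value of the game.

Row minima: Invest → -4, Hold → -4; maximin = -4.
Column maxima: Match → 9, Ignore → 14, Undercut → 4; minimax = 4.
-4 ≠ 4, so there is no saddle point; optimal play is mixed.
Ignore is strictly dominated by Match (it gives Firm A strictly more in every row), so Firm B never plays it.
On the remaining 2×2 (Invest, Hold vs Match, Undercut):
Let Firm A play Invest with probability p. Expected payoff against Match: 9p + (-4)(1−p) = 13p − 4; against Undercut: (-4)p + 4(1−p) = −8p + 4.
Setting these equal: 13p − 4 = −8p + 4 ⇒ 21p = 8 ⇒ p = 8/21, and the value is (13)·(8/21) − 4 = 20/21.
For Firm B: with q = P(Match), equating Invest's and Hold's payoffs gives 13q − 4 = −8q + 4 ⇒ q = 8/21.

20/21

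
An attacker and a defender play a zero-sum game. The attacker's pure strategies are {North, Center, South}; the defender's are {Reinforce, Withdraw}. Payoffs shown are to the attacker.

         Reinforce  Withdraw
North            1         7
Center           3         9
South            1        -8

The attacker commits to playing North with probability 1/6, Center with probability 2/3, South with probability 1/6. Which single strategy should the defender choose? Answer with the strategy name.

If the defender plays Reinforce, the attacker's expected payoff is (1/6)·1 + (2/3)·3 + (1/6)·1 = 7/3.
If the defender plays Withdraw, the attacker's expected payoff is (1/6)·7 + (2/3)·9 + (1/6)·(-8) = 35/6.
The defender minimizes the attacker's payoff; the smallest is 7/3, so the best response is Reinforce.

Reinforce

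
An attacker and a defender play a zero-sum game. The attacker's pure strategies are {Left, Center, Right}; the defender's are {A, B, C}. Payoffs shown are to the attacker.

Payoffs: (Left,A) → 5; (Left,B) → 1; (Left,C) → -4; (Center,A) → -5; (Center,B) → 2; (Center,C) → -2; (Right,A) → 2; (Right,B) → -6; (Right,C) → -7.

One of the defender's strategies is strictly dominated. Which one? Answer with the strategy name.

C holds the attacker's payoff strictly below B in every row: -4 < 1, -2 < 2, -7 < -6.
So B is strictly dominated for the defender.

B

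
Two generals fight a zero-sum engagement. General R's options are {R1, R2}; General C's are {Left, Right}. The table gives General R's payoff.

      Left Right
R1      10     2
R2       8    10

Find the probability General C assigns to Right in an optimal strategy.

1/5

Row minima: R1 → 2, R2 → 8; maximin = 8.
Column maxima: Left → 10, Right → 10; minimax = 10.
8 ≠ 10, so there is no saddle point; optimal play is mixed.
Let General R play R1 with probability p. Expected payoff against Left: 10p + 8(1−p) = 2p + 8; against Right: 2p + 10(1−p) = −8p + 10.
Setting these equal: 2p + 8 = −8p + 10 ⇒ 10p = 2 ⇒ p = 1/5, and the value is (2)·(1/5) + 8 = 42/5.
For General C: with q = P(Left), equating R1's and R2's payoffs gives 8q + 2 = −2q + 10 ⇒ q = 4/5.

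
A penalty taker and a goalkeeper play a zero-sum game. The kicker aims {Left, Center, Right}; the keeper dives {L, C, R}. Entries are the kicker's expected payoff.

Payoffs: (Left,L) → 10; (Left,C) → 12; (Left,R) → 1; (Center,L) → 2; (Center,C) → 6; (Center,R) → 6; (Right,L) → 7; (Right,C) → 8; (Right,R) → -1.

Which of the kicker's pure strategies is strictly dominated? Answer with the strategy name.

Right

Left gives a strictly higher payoff than Right against every column: 10 > 7, 12 > 8, 1 > -1.
So Right is strictly dominated and the kicker never plays it.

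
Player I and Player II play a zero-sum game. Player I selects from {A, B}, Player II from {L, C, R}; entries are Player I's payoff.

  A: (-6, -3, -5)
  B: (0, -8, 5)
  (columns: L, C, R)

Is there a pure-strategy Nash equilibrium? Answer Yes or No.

No

Row minima: A → -6, B → -8; maximin = -6.
Column maxima: L → 0, C → -3, R → 5; minimax = -3.
-6 ≠ -3, so no pure-strategy equilibrium exists.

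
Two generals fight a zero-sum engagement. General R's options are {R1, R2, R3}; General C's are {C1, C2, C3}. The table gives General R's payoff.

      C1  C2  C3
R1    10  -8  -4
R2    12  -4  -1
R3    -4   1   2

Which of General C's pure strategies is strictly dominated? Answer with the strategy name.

C3

C2 holds General R's payoff strictly below C3 in every row: -8 < -4, -4 < -1, 1 < 2.
So C3 is strictly dominated for General C.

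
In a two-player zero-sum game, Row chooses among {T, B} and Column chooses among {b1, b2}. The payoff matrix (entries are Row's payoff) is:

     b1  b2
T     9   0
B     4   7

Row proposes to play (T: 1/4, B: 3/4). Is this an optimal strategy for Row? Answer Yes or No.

Against b1 this mix gives (1/4)·9 + (3/4)·4 = 21/4.
Against b2 this mix gives (1/4)·0 + (3/4)·7 = 21/4.
All of Column's active replies (b1, b2) yield 21/4, and no column does worse for Row. The mix makes Column indifferent and guarantees 21/4, so it is optimal.

Yes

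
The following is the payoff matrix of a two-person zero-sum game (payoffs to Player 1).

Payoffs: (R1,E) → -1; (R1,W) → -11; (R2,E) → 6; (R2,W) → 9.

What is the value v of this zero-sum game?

6

Row minima: R1 → -11, R2 → 6; maximin = 6.
Column maxima: E → 6, W → 9; minimax = 6.
Since maximin = minimax = 6, there is a saddle point and the value is 6.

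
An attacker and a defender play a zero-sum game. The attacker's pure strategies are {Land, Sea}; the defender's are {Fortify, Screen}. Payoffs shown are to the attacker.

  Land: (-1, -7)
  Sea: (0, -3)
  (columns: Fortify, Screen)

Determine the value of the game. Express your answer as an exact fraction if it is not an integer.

Row minima: Land → -7, Sea → -3; maximin = -3.
Column maxima: Fortify → 0, Screen → -3; minimax = -3.
Since maximin = minimax = -3, there is a saddle point and the value is -3.

-3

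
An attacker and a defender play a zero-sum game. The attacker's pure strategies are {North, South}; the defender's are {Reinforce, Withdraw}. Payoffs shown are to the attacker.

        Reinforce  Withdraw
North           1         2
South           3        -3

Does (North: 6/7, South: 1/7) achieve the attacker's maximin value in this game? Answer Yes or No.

Against Reinforce this mix gives (6/7)·1 + (1/7)·3 = 9/7.
Against Withdraw this mix gives (6/7)·2 + (1/7)·(-3) = 9/7.
All of the defender's active replies (Reinforce, Withdraw) yield 9/7, and no column does worse for the attacker. The mix makes the defender indifferent and guarantees 9/7, so it is optimal.

Yes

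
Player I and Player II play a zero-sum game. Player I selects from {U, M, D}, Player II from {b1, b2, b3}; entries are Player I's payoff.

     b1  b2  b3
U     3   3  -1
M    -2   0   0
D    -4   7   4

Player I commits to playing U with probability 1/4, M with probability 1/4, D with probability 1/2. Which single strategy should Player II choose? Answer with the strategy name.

If Player II plays b1, Player I's expected payoff is (1/4)·3 + (1/4)·(-2) + (1/2)·(-4) = -7/4.
If Player II plays b2, Player I's expected payoff is (1/4)·3 + (1/4)·0 + (1/2)·7 = 17/4.
If Player II plays b3, Player I's expected payoff is (1/4)·(-1) + (1/4)·0 + (1/2)·4 = 7/4.
Player II minimizes Player I's payoff; the smallest is -7/4, so the best response is b1.

b1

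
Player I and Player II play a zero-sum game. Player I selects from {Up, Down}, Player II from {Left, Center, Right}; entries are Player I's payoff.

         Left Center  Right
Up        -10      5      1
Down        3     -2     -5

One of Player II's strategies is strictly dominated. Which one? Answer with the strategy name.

Center

Right holds Player I's payoff strictly below Center in every row: 1 < 5, -5 < -2.
So Center is strictly dominated for Player II.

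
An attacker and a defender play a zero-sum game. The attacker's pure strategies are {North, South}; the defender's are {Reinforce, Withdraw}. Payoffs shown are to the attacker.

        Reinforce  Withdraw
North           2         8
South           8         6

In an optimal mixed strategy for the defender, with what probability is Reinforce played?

1/4

Row minima: North → 2, South → 6; maximin = 6.
Column maxima: Reinforce → 8, Withdraw → 8; minimax = 8.
6 ≠ 8, so there is no saddle point; optimal play is mixed.
Let the attacker play North with probability p. Expected payoff against Reinforce: 2p + 8(1−p) = −6p + 8; against Withdraw: 8p + 6(1−p) = 2p + 6.
Setting these equal: −6p + 8 = 2p + 6 ⇒ −8p = -2 ⇒ p = 1/4, and the value is (-6)·(1/4) + 8 = 13/2.
For the defender: with q = P(Reinforce), equating North's and South's payoffs gives −6q + 8 = 2q + 6 ⇒ q = 1/4.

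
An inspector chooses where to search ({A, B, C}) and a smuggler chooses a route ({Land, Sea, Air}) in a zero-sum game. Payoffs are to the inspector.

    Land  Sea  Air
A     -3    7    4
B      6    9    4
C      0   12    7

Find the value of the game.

14/3

Row minima: A → -3, B → 4, C → 0; maximin = 4.
Column maxima: Land → 6, Sea → 12, Air → 7; minimax = 6.
4 ≠ 6, so there is no saddle point; optimal play is mixed.
A is strictly dominated by C, so the inspector never plays it.
Sea is strictly dominated by Land (it gives the inspector strictly more in every row), so the smuggler never plays it.
On the remaining 2×2 (B, C vs Land, Air):
Let the inspector play B with probability p. Expected payoff against Land: 6p + 0(1−p) = 6p; against Air: 4p + 7(1−p) = −3p + 7.
Setting these equal: 6p = −3p + 7 ⇒ 9p = 7 ⇒ p = 7/9, and the value is (6)·(7/9) = 14/3.
For the smuggler: with q = P(Land), equating B's and C's payoffs gives 2q + 4 = −7q + 7 ⇒ q = 1/3.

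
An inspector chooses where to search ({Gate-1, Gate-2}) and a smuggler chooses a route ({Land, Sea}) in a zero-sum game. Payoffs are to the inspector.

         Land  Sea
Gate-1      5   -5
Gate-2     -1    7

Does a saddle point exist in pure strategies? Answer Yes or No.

Row minima: Gate-1 → -5, Gate-2 → -1; maximin = -1.
Column maxima: Land → 5, Sea → 7; minimax = 5.
-1 ≠ 5, so no pure-strategy equilibrium exists.

No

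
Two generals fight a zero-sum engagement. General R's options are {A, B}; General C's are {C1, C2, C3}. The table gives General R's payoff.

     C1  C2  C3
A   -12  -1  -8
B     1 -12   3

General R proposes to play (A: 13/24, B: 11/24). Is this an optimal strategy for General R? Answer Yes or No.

Against C1 this mix gives (13/24)·(-12) + (11/24)·1 = -145/24.
Against C2 this mix gives (13/24)·(-1) + (11/24)·(-12) = -145/24.
Against C3 this mix gives (13/24)·(-8) + (11/24)·3 = -71/24.
All of General C's active replies (C1, C2) yield -145/24, and no column does worse for General R. The mix makes General C indifferent and guarantees -145/24, so it is optimal.

Yes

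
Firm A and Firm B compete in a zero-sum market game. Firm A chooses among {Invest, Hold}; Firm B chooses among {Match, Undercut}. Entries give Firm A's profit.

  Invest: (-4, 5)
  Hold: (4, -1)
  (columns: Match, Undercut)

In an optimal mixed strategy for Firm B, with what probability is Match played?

3/7

Row minima: Invest → -4, Hold → -1; maximin = -1.
Column maxima: Match → 4, Undercut → 5; minimax = 4.
-1 ≠ 4, so there is no saddle point; optimal play is mixed.
Let Firm A play Invest with probability p. Expected payoff against Match: (-4)p + 4(1−p) = −8p + 4; against Undercut: 5p + (-1)(1−p) = 6p − 1.
Setting these equal: −8p + 4 = 6p − 1 ⇒ −14p = -5 ⇒ p = 5/14, and the value is (-8)·(5/14) + 4 = 8/7.
For Firm B: with q = P(Match), equating Invest's and Hold's payoffs gives −9q + 5 = 5q − 1 ⇒ q = 3/7.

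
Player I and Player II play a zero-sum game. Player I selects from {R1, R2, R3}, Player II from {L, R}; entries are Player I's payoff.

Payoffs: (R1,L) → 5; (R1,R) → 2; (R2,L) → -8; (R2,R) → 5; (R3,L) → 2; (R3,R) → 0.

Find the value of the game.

41/16

Row minima: R1 → 2, R2 → -8, R3 → 0; maximin = 2.
Column maxima: L → 5, R → 5; minimax = 5.
2 ≠ 5, so there is no saddle point; optimal play is mixed.
R3 is strictly dominated by R1, so Player I never plays it.
On the remaining 2×2 (R1, R2 vs L, R):
Let Player I play R1 with probability p. Expected payoff against L: 5p + (-8)(1−p) = 13p − 8; against R: 2p + 5(1−p) = −3p + 5.
Setting these equal: 13p − 8 = −3p + 5 ⇒ 16p = 13 ⇒ p = 13/16, and the value is (13)·(13/16) − 8 = 41/16.
For Player II: with q = P(L), equating R1's and R2's payoffs gives 3q + 2 = −13q + 5 ⇒ q = 3/16.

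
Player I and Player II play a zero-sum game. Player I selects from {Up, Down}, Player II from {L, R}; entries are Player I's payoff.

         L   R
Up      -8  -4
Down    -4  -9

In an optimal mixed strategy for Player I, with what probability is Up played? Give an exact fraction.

Row minima: Up → -8, Down → -9; maximin = -8.
Column maxima: L → -4, R → -4; minimax = -4.
-8 ≠ -4, so there is no saddle point; optimal play is mixed.
Let Player I play Up with probability p. Expected payoff against L: (-8)p + (-4)(1−p) = −4p − 4; against R: (-4)p + (-9)(1−p) = 5p − 9.
Setting these equal: −4p − 4 = 5p − 9 ⇒ −9p = -5 ⇒ p = 5/9, and the value is (-4)·(5/9) − 4 = -56/9.
For Player II: with q = P(L), equating Up's and Down's payoffs gives −4q − 4 = 5q − 9 ⇒ q = 5/9.

5/9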